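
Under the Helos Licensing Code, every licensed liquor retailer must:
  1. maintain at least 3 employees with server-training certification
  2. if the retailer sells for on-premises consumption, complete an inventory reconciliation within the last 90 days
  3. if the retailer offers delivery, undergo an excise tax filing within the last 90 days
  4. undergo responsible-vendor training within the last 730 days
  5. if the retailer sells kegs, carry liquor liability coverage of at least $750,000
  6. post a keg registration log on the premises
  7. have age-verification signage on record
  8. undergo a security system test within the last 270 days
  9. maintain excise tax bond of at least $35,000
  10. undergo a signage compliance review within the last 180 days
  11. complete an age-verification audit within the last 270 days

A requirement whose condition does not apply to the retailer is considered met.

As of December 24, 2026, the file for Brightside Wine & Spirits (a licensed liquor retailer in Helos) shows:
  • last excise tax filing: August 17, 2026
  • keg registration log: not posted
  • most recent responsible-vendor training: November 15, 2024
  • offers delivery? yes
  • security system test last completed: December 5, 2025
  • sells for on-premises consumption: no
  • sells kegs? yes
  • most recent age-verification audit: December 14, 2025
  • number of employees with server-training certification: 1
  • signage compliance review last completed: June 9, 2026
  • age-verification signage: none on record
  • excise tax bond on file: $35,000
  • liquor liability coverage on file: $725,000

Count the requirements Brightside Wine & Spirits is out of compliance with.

1. employees with server-training certification 1 < 3 → not met
2. condition 'sells for on-premises consumption' does not hold → requirement n/a → met
3. condition 'offers delivery' holds; excise tax filing 129 days ago vs limit 90 → not met
4. responsible-vendor training 769 days ago vs limit 730 → not met
5. condition 'sells kegs' holds; liquor liability coverage $725,000 < $750,000 → not met
6. keg registration log absent → not met
7. age-verification signage absent → not met
8. security system test 384 days ago vs limit 270 → not met
9. excise tax bond $35,000 ≥ $35,000 → met
10. signage compliance review 198 days ago vs limit 180 → not met
11. age-verification audit 375 days ago vs limit 270 → not met
Not met: 9 of 11

9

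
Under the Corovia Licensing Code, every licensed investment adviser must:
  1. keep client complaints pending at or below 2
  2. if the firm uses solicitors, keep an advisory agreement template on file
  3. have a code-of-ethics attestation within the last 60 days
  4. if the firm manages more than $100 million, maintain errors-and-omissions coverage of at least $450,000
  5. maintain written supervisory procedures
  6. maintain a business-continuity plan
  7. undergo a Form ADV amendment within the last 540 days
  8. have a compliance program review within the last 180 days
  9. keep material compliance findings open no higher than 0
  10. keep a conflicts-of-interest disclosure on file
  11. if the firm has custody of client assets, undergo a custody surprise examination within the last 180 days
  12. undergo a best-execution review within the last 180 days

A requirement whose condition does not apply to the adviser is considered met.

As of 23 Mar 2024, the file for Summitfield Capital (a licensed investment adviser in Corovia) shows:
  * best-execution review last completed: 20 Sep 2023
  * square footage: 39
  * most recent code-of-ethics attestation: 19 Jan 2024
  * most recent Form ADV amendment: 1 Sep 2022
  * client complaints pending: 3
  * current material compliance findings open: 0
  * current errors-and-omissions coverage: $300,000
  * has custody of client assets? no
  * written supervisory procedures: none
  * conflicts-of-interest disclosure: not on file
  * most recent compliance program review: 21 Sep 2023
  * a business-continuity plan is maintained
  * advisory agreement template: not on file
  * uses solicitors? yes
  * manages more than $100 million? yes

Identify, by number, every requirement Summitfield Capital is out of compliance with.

1. client complaints pending 3 > 2 → not met
2. condition 'uses solicitors' holds; advisory agreement template absent → not met
3. code-of-ethics attestation 64 days ago vs limit 60 → not met
4. condition 'manages more than $100 million' holds; errors-and-omissions coverage $300,000 < $450,000 → not met
5. written supervisory procedures absent → not met
6. business-continuity plan present → met
7. Form ADV amendment 569 days ago vs limit 540 → not met
8. compliance program review 184 days ago vs limit 180 → not met
9. material compliance findings open 0 ≤ 0 → met
10. conflicts-of-interest disclosure absent → not met
11. condition 'has custody of client assets' does not hold → requirement n/a → met
12. best-execution review 185 days ago vs limit 180 → not met
Not met: 1, 2, 3, 4, 5, 7, 8, 10, 12

1, 2, 3, 4, 5, 7, 8, 10, 12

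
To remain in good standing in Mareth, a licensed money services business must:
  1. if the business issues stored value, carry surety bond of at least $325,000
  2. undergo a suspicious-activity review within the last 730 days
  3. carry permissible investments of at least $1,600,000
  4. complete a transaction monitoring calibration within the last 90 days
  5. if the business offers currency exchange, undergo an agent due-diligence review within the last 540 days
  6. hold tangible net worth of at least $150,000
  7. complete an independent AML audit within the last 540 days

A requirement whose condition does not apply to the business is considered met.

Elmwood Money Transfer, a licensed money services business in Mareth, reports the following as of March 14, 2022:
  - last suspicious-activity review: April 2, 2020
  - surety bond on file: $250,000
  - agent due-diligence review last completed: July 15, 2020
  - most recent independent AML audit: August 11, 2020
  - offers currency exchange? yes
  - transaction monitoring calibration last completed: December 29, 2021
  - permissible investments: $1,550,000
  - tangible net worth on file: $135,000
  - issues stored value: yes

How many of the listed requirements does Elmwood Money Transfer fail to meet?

1. condition 'issues stored value' holds; surety bond $250,000 < $325,000 → not met
2. suspicious-activity review 711 days ago vs limit 730 → met
3. permissible investments $1,550,000 < $1,600,000 → not met
4. transaction monitoring calibration 75 days ago vs limit 90 → met
5. condition 'offers currency exchange' holds; agent due-diligence review 607 days ago vs limit 540 → not met
6. tangible net worth $135,000 < $150,000 → not met
7. independent AML audit 580 days ago vs limit 540 → not met
Not met: 5 of 7

5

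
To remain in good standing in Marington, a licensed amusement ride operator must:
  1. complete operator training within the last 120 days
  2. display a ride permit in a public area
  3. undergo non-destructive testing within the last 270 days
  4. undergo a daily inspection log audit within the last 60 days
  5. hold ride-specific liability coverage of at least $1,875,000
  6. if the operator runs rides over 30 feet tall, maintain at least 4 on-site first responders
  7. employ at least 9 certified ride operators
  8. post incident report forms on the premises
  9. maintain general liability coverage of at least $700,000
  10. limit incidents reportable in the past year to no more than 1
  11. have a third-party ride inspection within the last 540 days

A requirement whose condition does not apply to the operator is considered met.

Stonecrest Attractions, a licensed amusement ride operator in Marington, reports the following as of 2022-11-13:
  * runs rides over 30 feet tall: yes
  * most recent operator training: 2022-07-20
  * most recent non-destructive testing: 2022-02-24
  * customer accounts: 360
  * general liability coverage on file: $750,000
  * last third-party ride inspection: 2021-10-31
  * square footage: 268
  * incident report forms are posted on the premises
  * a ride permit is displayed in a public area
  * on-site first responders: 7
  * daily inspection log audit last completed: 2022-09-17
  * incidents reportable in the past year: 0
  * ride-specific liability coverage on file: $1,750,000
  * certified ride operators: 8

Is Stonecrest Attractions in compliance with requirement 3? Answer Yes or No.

3. non-destructive testing 262 days ago vs limit 270 → met

Yes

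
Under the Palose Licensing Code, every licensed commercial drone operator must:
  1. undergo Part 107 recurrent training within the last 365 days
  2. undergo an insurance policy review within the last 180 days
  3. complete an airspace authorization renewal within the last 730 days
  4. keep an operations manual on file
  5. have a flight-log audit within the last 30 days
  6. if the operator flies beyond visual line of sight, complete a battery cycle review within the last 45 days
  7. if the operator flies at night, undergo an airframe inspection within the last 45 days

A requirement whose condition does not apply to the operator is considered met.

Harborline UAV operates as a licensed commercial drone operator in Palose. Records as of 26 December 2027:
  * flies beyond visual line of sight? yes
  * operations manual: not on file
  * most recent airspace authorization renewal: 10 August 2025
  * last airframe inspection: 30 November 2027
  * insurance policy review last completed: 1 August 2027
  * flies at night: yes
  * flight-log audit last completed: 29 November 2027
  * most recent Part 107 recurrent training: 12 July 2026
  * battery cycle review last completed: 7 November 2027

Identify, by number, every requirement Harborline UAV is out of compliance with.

1, 3, 4, 6

1. Part 107 recurrent training 532 days ago vs limit 365 → not met
2. insurance policy review 147 days ago vs limit 180 → met
3. airspace authorization renewal 868 days ago vs limit 730 → not met
4. operations manual absent → not met
5. flight-log audit 27 days ago vs limit 30 → met
6. condition 'flies beyond visual line of sight' holds; battery cycle review 49 days ago vs limit 45 → not met
7. condition 'flies at night' holds; airframe inspection 26 days ago vs limit 45 → met
Not met: 1, 3, 4, 6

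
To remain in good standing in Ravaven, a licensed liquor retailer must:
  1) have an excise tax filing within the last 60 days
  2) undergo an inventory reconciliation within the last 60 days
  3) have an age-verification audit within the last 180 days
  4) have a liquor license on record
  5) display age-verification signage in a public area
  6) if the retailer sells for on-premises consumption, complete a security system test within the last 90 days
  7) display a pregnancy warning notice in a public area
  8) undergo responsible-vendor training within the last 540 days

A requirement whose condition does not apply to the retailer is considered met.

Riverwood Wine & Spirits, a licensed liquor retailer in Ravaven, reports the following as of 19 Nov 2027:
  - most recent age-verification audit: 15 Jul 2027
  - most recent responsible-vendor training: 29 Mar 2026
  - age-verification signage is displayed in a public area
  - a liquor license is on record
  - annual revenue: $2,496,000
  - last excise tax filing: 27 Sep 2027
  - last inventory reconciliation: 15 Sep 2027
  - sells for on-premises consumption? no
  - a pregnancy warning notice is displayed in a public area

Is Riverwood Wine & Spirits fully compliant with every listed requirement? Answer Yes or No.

1. excise tax filing 53 days ago vs limit 60 → met
2. inventory reconciliation 65 days ago vs limit 60 → not met
3. age-verification audit 127 days ago vs limit 180 → met
4. liquor license present → met
5. age-verification signage present → met
6. condition 'sells for on-premises consumption' does not hold → requirement n/a → met
7. pregnancy warning notice present → met
8. responsible-vendor training 600 days ago vs limit 540 → not met
Not met: 2, 8

No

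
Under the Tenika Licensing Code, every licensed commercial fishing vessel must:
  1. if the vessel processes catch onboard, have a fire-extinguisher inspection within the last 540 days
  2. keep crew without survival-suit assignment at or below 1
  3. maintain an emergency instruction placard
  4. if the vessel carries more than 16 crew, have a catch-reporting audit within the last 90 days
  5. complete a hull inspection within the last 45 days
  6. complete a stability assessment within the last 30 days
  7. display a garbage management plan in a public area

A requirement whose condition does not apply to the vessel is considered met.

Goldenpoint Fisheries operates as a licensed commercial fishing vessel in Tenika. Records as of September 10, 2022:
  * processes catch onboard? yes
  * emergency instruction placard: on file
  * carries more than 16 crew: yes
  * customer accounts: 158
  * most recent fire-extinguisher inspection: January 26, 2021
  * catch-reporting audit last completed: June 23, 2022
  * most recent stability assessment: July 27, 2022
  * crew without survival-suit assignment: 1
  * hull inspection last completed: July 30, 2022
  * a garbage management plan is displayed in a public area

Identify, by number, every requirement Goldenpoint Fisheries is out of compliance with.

1, 6

1. condition 'processes catch onboard' holds; fire-extinguisher inspection 592 days ago vs limit 540 → not met
2. crew without survival-suit assignment 1 ≤ 1 → met
3. emergency instruction placard present → met
4. condition 'carries more than 16 crew' holds; catch-reporting audit 79 days ago vs limit 90 → met
5. hull inspection 42 days ago vs limit 45 → met
6. stability assessment 45 days ago vs limit 30 → not met
7. garbage management plan present → met
Not met: 1, 6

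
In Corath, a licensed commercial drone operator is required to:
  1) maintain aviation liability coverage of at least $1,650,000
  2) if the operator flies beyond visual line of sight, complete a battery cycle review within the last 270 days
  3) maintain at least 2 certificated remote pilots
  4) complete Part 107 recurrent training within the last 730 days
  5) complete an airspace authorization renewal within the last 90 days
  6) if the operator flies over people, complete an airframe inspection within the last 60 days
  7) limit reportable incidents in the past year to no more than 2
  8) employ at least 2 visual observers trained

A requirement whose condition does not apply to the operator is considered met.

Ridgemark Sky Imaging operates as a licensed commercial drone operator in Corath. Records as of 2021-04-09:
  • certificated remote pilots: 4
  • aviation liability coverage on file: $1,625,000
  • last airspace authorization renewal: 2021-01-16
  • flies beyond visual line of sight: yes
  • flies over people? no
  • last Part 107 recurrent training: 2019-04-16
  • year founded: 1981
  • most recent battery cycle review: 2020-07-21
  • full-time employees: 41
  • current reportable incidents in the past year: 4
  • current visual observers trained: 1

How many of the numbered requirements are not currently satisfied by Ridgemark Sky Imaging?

3

1. aviation liability coverage $1,625,000 < $1,650,000 → not met
2. condition 'flies beyond visual line of sight' holds; battery cycle review 262 days ago vs limit 270 → met
3. certificated remote pilots 4 ≥ 2 → met
4. Part 107 recurrent training 724 days ago vs limit 730 → met
5. airspace authorization renewal 83 days ago vs limit 90 → met
6. condition 'flies over people' does not hold → requirement n/a → met
7. reportable incidents in the past year 4 > 2 → not met
8. visual observers trained 1 < 2 → not met
Not met: 3 of 8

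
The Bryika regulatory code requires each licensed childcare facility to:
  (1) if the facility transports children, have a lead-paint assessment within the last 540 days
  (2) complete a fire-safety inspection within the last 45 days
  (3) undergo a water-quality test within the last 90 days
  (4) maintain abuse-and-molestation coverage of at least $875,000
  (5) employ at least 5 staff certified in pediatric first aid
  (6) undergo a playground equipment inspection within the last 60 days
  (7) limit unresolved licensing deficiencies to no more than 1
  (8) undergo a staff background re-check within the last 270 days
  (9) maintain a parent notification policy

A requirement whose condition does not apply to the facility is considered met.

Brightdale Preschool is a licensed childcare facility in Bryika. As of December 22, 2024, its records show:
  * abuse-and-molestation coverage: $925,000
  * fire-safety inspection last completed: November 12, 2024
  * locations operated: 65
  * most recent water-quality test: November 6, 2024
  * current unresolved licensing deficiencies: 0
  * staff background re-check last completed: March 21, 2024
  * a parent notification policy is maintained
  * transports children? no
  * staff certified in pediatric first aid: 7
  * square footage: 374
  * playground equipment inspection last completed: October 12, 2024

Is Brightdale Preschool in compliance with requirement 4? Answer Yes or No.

Yes

4. abuse-and-molestation coverage $925,000 ≥ $875,000 → met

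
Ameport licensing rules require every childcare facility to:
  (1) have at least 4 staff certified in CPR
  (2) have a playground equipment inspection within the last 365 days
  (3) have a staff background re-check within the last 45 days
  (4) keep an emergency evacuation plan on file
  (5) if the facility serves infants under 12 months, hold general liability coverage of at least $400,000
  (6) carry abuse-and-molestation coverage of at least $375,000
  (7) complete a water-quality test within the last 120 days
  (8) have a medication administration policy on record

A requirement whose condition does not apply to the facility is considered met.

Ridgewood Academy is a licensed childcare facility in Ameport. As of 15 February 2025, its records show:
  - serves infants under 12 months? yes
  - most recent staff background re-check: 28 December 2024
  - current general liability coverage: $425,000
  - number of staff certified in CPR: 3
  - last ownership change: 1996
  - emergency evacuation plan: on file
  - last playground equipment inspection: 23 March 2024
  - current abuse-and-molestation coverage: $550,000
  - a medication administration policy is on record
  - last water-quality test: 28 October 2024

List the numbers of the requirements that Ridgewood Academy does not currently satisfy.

1, 3

1. staff certified in CPR 3 < 4 → not met
2. playground equipment inspection 329 days ago vs limit 365 → met
3. staff background re-check 49 days ago vs limit 45 → not met
4. emergency evacuation plan present → met
5. condition 'serves infants under 12 months' holds; general liability coverage $425,000 ≥ $400,000 → met
6. abuse-and-molestation coverage $550,000 ≥ $375,000 → met
7. water-quality test 110 days ago vs limit 120 → met
8. medication administration policy present → met
Not met: 1, 3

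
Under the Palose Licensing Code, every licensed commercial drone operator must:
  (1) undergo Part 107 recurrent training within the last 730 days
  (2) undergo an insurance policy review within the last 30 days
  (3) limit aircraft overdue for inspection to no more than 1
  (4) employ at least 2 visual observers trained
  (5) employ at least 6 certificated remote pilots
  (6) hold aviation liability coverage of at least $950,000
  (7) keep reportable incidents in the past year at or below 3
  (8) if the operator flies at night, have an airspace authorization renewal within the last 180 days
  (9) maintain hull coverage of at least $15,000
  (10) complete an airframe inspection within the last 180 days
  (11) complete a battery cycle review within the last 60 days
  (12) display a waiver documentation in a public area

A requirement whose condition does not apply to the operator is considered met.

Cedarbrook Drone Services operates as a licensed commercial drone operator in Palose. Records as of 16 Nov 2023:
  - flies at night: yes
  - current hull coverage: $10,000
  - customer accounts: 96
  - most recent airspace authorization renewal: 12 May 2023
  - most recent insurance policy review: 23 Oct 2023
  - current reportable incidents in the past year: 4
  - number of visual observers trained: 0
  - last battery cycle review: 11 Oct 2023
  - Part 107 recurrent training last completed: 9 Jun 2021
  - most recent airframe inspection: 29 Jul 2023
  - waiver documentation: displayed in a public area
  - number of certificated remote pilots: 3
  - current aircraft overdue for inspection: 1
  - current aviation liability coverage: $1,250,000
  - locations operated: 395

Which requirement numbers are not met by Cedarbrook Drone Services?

1. Part 107 recurrent training 890 days ago vs limit 730 → not met
2. insurance policy review 24 days ago vs limit 30 → met
3. aircraft overdue for inspection 1 ≤ 1 → met
4. visual observers trained 0 < 2 → not met
5. certificated remote pilots 3 < 6 → not met
6. aviation liability coverage $1,250,000 ≥ $950,000 → met
7. reportable incidents in the past year 4 > 3 → not met
8. condition 'flies at night' holds; airspace authorization renewal 188 days ago vs limit 180 → not met
9. hull coverage $10,000 < $15,000 → not met
10. airframe inspection 110 days ago vs limit 180 → met
11. battery cycle review 36 days ago vs limit 60 → met
12. waiver documentation present → met
Not met: 1, 4, 5, 7, 8, 9

1, 4, 5, 7, 8, 9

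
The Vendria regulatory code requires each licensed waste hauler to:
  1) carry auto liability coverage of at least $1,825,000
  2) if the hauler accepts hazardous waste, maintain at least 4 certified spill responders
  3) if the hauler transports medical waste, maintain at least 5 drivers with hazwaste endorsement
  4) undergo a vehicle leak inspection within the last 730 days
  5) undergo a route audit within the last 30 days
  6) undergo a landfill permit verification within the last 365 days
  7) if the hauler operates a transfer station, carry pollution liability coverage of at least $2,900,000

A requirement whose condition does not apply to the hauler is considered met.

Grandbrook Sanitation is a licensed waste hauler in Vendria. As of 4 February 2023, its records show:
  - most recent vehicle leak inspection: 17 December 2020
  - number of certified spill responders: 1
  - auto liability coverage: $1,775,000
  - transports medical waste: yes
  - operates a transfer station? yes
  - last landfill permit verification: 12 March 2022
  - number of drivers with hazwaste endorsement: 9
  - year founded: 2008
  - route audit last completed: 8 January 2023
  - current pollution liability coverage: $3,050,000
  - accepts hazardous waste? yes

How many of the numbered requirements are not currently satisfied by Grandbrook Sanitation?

3

1. auto liability coverage $1,775,000 < $1,825,000 → not met
2. condition 'accepts hazardous waste' holds; certified spill responders 1 < 4 → not met
3. condition 'transports medical waste' holds; drivers with hazwaste endorsement 9 ≥ 5 → met
4. vehicle leak inspection 779 days ago vs limit 730 → not met
5. route audit 27 days ago vs limit 30 → met
6. landfill permit verification 329 days ago vs limit 365 → met
7. condition 'operates a transfer station' holds; pollution liability coverage $3,050,000 ≥ $2,900,000 → met
Not met: 3 of 7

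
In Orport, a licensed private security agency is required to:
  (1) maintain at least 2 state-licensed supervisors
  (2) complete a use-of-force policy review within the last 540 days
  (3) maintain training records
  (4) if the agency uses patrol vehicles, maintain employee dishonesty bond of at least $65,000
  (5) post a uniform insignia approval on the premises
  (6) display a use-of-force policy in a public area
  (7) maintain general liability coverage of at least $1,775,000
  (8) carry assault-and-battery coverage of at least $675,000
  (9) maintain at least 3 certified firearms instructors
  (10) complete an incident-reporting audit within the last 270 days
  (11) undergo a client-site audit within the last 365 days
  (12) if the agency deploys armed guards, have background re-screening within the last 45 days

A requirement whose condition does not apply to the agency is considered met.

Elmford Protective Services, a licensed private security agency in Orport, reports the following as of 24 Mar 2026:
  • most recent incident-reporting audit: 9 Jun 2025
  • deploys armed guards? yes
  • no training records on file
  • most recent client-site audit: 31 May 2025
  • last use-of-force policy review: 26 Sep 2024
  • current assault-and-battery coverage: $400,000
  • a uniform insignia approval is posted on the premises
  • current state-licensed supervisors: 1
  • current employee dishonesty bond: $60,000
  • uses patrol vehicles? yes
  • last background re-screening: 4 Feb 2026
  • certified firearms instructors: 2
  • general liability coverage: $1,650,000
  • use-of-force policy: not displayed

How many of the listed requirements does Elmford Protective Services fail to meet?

10

1. state-licensed supervisors 1 < 2 → not met
2. use-of-force policy review 544 days ago vs limit 540 → not met
3. training records absent → not met
4. condition 'uses patrol vehicles' holds; employee dishonesty bond $60,000 < $65,000 → not met
5. uniform insignia approval present → met
6. use-of-force policy absent → not met
7. general liability coverage $1,650,000 < $1,775,000 → not met
8. assault-and-battery coverage $400,000 < $675,000 → not met
9. certified firearms instructors 2 < 3 → not met
10. incident-reporting audit 288 days ago vs limit 270 → not met
11. client-site audit 297 days ago vs limit 365 → met
12. condition 'deploys armed guards' holds; background re-screening 48 days ago vs limit 45 → not met
Not met: 10 of 12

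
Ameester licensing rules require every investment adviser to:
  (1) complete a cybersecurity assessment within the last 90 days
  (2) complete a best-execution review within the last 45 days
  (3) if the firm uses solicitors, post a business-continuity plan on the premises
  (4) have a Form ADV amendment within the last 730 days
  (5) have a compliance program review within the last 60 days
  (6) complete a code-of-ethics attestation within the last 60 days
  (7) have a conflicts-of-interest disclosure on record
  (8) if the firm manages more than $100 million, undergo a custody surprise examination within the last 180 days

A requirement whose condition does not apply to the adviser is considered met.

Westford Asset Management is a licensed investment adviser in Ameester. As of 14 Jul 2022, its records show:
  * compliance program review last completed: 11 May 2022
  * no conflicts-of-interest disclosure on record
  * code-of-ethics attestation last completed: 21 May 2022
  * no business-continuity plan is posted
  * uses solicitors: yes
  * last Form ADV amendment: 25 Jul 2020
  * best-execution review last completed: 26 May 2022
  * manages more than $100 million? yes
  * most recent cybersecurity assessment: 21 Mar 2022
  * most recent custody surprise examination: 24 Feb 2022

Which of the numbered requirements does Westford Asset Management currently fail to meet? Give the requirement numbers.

1. cybersecurity assessment 115 days ago vs limit 90 → not met
2. best-execution review 49 days ago vs limit 45 → not met
3. condition 'uses solicitors' holds; business-continuity plan absent → not met
4. Form ADV amendment 719 days ago vs limit 730 → met
5. compliance program review 64 days ago vs limit 60 → not met
6. code-of-ethics attestation 54 days ago vs limit 60 → met
7. conflicts-of-interest disclosure absent → not met
8. condition 'manages more than $100 million' holds; custody surprise examination 140 days ago vs limit 180 → met
Not met: 1, 2, 3, 5, 7

1, 2, 3, 5, 7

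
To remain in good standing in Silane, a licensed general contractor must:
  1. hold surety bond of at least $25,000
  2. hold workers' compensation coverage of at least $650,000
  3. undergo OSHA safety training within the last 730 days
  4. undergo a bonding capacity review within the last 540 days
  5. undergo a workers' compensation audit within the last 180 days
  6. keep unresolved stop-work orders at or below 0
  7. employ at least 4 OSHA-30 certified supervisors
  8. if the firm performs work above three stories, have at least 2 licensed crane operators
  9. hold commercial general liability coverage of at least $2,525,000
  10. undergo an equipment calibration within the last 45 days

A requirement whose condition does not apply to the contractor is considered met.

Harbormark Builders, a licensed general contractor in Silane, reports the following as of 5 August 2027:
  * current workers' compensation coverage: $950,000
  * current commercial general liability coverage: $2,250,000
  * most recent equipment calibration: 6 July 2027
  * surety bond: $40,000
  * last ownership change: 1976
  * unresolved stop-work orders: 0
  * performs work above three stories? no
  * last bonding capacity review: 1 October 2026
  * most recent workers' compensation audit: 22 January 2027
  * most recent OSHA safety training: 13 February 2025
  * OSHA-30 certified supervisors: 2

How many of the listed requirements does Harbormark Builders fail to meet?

1. surety bond $40,000 ≥ $25,000 → met
2. workers' compensation coverage $950,000 ≥ $650,000 → met
3. OSHA safety training 903 days ago vs limit 730 → not met
4. bonding capacity review 308 days ago vs limit 540 → met
5. workers' compensation audit 195 days ago vs limit 180 → not met
6. unresolved stop-work orders 0 ≤ 0 → met
7. OSHA-30 certified supervisors 2 < 4 → not met
8. condition 'performs work above three stories' does not hold → requirement n/a → met
9. commercial general liability coverage $2,250,000 < $2,525,000 → not met
10. equipment calibration 30 days ago vs limit 45 → met
Not met: 4 of 10

4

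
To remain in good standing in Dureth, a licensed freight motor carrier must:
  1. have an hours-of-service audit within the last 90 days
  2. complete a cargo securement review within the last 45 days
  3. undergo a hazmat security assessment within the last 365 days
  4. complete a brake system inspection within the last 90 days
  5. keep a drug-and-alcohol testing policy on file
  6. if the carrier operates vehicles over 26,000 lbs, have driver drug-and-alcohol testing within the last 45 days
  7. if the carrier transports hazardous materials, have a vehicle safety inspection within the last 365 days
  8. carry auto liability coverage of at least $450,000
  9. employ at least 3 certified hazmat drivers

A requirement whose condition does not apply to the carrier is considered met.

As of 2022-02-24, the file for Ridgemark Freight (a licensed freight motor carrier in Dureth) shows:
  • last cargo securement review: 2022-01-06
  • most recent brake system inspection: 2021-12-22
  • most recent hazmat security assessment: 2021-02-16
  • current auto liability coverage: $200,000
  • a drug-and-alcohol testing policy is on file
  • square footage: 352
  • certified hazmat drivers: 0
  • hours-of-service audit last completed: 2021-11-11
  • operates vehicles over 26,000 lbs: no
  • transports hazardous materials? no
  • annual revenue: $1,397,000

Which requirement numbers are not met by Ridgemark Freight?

1. hours-of-service audit 105 days ago vs limit 90 → not met
2. cargo securement review 49 days ago vs limit 45 → not met
3. hazmat security assessment 373 days ago vs limit 365 → not met
4. brake system inspection 64 days ago vs limit 90 → met
5. drug-and-alcohol testing policy present → met
6. condition 'operates vehicles over 26,000 lbs' does not hold → requirement n/a → met
7. condition 'transports hazardous materials' does not hold → requirement n/a → met
8. auto liability coverage $200,000 < $450,000 → not met
9. certified hazmat drivers 0 < 3 → not met
Not met: 1, 2, 3, 8, 9

1, 2, 3, 8, 9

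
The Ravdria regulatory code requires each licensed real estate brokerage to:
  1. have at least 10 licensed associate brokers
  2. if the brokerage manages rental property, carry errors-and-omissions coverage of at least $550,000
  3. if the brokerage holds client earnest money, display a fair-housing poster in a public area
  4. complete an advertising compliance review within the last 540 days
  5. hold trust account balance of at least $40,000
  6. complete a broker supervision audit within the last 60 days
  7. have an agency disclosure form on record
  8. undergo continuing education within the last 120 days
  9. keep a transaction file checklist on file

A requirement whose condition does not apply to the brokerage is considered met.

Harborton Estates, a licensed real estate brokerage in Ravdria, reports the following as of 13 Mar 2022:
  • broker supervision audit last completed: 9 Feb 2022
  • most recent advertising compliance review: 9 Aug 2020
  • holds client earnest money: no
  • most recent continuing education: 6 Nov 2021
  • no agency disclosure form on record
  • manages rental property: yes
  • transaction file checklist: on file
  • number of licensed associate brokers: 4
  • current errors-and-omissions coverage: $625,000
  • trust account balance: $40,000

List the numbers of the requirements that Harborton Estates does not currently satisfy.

1, 4, 7, 8

1. licensed associate brokers 4 < 10 → not met
2. condition 'manages rental property' holds; errors-and-omissions coverage $625,000 ≥ $550,000 → met
3. condition 'holds client earnest money' does not hold → requirement n/a → met
4. advertising compliance review 581 days ago vs limit 540 → not met
5. trust account balance $40,000 ≥ $40,000 → met
6. broker supervision audit 32 days ago vs limit 60 → met
7. agency disclosure form absent → not met
8. continuing education 127 days ago vs limit 120 → not met
9. transaction file checklist present → met
Not met: 1, 4, 7, 8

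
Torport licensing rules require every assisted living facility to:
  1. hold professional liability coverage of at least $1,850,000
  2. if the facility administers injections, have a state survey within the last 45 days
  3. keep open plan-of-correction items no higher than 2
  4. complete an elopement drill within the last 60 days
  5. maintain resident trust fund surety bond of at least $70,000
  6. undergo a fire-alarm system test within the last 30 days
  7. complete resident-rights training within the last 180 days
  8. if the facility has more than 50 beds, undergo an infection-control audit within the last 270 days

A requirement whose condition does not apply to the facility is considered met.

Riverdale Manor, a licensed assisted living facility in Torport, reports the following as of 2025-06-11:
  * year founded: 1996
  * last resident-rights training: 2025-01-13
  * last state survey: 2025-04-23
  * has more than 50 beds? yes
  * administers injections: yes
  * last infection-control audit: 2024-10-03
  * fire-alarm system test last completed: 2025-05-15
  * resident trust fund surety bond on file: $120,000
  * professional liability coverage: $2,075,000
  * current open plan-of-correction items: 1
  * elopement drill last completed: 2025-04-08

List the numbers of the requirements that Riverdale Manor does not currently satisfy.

2, 4

1. professional liability coverage $2,075,000 ≥ $1,850,000 → met
2. condition 'administers injections' holds; state survey 49 days ago vs limit 45 → not met
3. open plan-of-correction items 1 ≤ 2 → met
4. elopement drill 64 days ago vs limit 60 → not met
5. resident trust fund surety bond $120,000 ≥ $70,000 → met
6. fire-alarm system test 27 days ago vs limit 30 → met
7. resident-rights training 149 days ago vs limit 180 → met
8. condition 'has more than 50 beds' holds; infection-control audit 251 days ago vs limit 270 → met
Not met: 2, 4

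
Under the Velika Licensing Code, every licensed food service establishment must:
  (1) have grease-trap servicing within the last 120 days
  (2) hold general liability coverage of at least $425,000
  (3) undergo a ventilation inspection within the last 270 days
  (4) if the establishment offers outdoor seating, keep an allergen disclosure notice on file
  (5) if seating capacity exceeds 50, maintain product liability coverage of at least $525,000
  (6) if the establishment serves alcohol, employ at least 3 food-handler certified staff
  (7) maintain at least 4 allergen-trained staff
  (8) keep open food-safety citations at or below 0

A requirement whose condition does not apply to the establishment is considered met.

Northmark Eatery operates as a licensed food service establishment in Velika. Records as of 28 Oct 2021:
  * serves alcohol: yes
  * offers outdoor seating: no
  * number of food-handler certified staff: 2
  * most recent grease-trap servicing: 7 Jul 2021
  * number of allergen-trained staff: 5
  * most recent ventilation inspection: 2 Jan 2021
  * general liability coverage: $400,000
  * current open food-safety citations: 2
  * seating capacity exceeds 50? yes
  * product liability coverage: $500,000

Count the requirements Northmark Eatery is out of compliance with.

5

1. grease-trap servicing 113 days ago vs limit 120 → met
2. general liability coverage $400,000 < $425,000 → not met
3. ventilation inspection 299 days ago vs limit 270 → not met
4. condition 'offers outdoor seating' does not hold → requirement n/a → met
5. condition 'seating capacity exceeds 50' holds; product liability coverage $500,000 < $525,000 → not met
6. condition 'serves alcohol' holds; food-handler certified staff 2 < 3 → not met
7. allergen-trained staff 5 ≥ 4 → met
8. open food-safety citations 2 > 0 → not met
Not met: 5 of 8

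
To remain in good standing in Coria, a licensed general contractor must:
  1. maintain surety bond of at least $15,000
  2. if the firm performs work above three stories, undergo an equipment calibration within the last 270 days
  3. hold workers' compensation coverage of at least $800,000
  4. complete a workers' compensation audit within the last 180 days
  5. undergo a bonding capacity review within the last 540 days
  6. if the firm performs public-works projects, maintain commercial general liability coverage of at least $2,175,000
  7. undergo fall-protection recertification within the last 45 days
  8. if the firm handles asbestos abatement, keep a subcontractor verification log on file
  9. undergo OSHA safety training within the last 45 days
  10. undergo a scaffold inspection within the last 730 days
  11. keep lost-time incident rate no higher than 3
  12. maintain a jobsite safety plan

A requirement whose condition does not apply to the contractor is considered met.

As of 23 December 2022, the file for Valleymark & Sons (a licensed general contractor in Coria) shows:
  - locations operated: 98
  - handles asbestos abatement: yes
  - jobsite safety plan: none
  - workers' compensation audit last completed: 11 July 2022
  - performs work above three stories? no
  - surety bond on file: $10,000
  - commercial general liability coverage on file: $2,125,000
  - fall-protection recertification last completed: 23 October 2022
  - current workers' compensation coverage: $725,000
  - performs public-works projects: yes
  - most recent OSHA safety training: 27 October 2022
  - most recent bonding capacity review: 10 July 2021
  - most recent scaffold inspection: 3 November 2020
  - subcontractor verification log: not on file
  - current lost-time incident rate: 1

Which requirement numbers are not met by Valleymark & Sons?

1, 3, 6, 7, 8, 9, 10, 12

1. surety bond $10,000 < $15,000 → not met
2. condition 'performs work above three stories' does not hold → requirement n/a → met
3. workers' compensation coverage $725,000 < $800,000 → not met
4. workers' compensation audit 165 days ago vs limit 180 → met
5. bonding capacity review 531 days ago vs limit 540 → met
6. condition 'performs public-works projects' holds; commercial general liability coverage $2,125,000 < $2,175,000 → not met
7. fall-protection recertification 61 days ago vs limit 45 → not met
8. condition 'handles asbestos abatement' holds; subcontractor verification log absent → not met
9. OSHA safety training 57 days ago vs limit 45 → not met
10. scaffold inspection 780 days ago vs limit 730 → not met
11. lost-time incident rate 1 ≤ 3 → met
12. jobsite safety plan absent → not met
Not met: 1, 3, 6, 7, 8, 9, 10, 12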